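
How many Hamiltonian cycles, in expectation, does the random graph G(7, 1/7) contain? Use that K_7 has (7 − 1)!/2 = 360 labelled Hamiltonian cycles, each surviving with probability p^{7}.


K_7 has (7 − 1)!/2 = 360 labelled Hamiltonian cycles.
For each such Hamiltonian cycle H, let X_H = 1 if all 7 edges of H are present in G. Then P[X_H = 1] = p^{7} = (1/7)^{7} = 1/823543.
By linearity: E[X] = Σ_H E[X_H] = 360 · p^{7} = 360 · 1/823543 = 360/823543.
Numerically: E[X] ≈ 0.00043714.

E[X] = 360 · (1/7)^{7} = 360/823543 ≈ 0.00043714.


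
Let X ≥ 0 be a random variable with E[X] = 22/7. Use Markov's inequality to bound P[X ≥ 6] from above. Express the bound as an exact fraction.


μ = E[X] = 22/7, a = 6.
Markov: P[X ≥ 6] ≤ μ/a = (22/7)/6 = 11/21.
Numerically: ≈ 0.5238.
(Since a = 6 > μ = 3.1429, the bound 11/21 is < 1 and informative.)

P[X ≥ 6] ≤ 11/21 ≈ 0.5238.


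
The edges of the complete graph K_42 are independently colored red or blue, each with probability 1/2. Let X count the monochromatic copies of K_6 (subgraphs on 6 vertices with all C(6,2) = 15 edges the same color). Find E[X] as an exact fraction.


Let X = Σ_S X_S over the C(42, 6) = 5245786 subsets S of size 6, where X_S = 1 if the K_6 on S is monochromatic.
For a fixed S, the K_6 on S has C(6, 2) = 15 edges. P[all 15 edges red] = (1/2)^15, and likewise for blue, so P[monochromatic] = 2·(1/2)^15 = 2^{1 − 15} = 1/16384.
By linearity of expectation: E[X] = C(42, 6) · 2^{1 − 15} = 5245786 · 1/16384 = 2622893/8192.
Numerically: E[X] ≈ 320.177.

E[X] = C(42,6)·2^(1−C(6,2)) = 2622893/8192 ≈ 320.177.


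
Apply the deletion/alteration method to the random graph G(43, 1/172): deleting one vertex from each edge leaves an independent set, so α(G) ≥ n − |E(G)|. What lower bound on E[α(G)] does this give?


E[|E(G)|] = C(43, 2)·p = 903 · (1/172) = 21/4.
E[α(G)] ≥ n − E[|E(G)|] = 43 − 21/4 = 151/4.
Numerically: ≈ 37.75000.
(This is only a lower bound; the true E[α(G)] may be larger.)

E[α(G)] ≥ 151/4 ≈ 37.75000.


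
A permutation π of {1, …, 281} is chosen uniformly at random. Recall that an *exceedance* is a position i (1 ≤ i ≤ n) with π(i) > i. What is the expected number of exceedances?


Write X = Σ_{i=1}^{281} X_i, where X_i = 1_{π(i) > i}.
For each fixed i, π(i) is uniform over {1, …, 281} (marginal of a uniform permutation), so P[π(i) > i] = (n − i)/n. Summing: Σ_{i=1}^{281} (n − i)/n = (0 + 1 + … + 280)/281 = 281(281 − 1)/(2·281) = (281 − 1)/2.
Hence E[X] = Σ_{i=1}^{281} (281 − i)/281 = 140 ≈ 140.0000.

E[X] = 140 = 140.0000.


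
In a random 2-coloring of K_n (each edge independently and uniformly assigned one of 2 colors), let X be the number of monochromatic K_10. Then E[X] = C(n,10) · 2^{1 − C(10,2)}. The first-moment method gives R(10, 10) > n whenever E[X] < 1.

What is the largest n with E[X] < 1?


We need C(n, 10) · 2^{1 − 45} < 1, i.e. C(n, 10) < 2^{45 − 1} = 17592186044416.
Check values of n near the boundary:
  n = 95: C(95, 10) = 10104934117421; 10104934117421 < 17592186044416? YES
  n = 96: C(96, 10) = 11279926456656; 11279926456656 < 17592186044416? YES
  n = 97: C(97, 10) = 12576469727536; 12576469727536 < 17592186044416? YES
  n = 98: C(98, 10) = 14005614014756; 14005614014756 < 17592186044416? YES
  n = 99: C(99, 10) = 15579278510796; 15579278510796 < 17592186044416? YES
  n = 100: C(100, 10) = 17310309456440; 17310309456440 < 17592186044416? YES
  n = 101: C(101, 10) = 19212541264840; 19212541264840 < 17592186044416? NO
  n = 102: C(102, 10) = 21300860967540; 21300860967540 < 17592186044416? NO
The largest n with C(n, 10) < 17592186044416 is n = 100 (where E[X] = 2163788682055/2199023255552 ≈ 0.984). Hence R(10, 10) > 100, i.e. R(10, 10) ≥ 101.

Largest n = 100; hence R(10, 10) > 100.


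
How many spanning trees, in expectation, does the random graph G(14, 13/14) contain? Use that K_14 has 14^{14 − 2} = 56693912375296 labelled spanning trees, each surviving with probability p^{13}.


K_14 has 14^{14 − 2} = 56693912375296 labelled spanning trees.
For each such spanning tree H, let X_H = 1 if all 13 edges of H are present in G. Then P[X_H = 1] = p^{13} = (13/14)^{13} = 302875106592253/793714773254144.
By linearity of expectation: E[X] = Σ_H E[X_H] = 56693912375296 · p^{13} = 56693912375296 · 302875106592253/793714773254144 = 302875106592253/14.
Numerically: E[X] ≈ 2.163e+13.

E[X] = 56693912375296 · (13/14)^{13} = 302875106592253/14 ≈ 2.163e+13.


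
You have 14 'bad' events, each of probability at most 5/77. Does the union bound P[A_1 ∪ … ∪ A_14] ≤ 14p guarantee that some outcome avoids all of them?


Union bound: P[∪_{i=1}^{14} A_i] ≤ Σ_i P[A_i] ≤ 14·p = 14·(5/77) = 10/11.
Numerically: 10/11 ≈ 0.9090909.
Is 10/11 < 1? YES.
Since P[∪ A_i] ≤ 10/11 < 1, the complement has P[∩ A_i^c] ≥ 1 − 10/11 = 1/11 > 0, so some outcome avoids every A_i.

14·p = 10/11 ≈ 0.9090909; existence CERTIFIED by the union bound.


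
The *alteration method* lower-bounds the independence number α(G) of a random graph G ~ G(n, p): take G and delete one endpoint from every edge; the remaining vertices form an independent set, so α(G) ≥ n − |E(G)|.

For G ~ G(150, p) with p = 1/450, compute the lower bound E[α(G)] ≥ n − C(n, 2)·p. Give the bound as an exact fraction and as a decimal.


E[|E(G)|] = C(150, 2)·p = 11175 · (1/450) = 149/6.
E[α(G)] ≥ n − E[|E(G)|] = 150 − 149/6 = 751/6.
Numerically: ≈ 125.16667.
(This is only a lower bound; the true E[α(G)] may be larger.)

E[α(G)] ≥ 751/6 ≈ 125.16667.


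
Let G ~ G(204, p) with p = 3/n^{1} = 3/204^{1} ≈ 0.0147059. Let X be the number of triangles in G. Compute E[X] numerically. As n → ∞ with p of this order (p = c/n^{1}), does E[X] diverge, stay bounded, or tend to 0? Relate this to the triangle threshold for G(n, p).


Number of potential triangles: C(204, 3) = 1394204.
Each occurs with probability p³ ≈ (0.0147059)³ ≈ 3.18033788e-06.
By linearity: E[X] = C(204, 3)·p³ ≈ 1394204 · 3.18033788e-06 ≈ 4.434040.
Here α = 1, so p = 3/n is exactly at the triangle threshold p ~ 1/n. Asymptotically E[X] → c³/6 = 3³/6 = 9/2 ≈ 4.500000, a bounded constant. In this regime the triangle count is asymptotically Poisson(c³/6).

E[X] ≈ 4.434040; in regime p = Θ(1/n^{1}) E[X] stays bounded (at the triangle threshold p ~ 1/n).


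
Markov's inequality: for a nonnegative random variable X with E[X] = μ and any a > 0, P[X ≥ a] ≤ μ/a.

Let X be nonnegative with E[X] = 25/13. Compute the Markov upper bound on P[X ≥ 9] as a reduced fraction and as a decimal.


μ = E[X] = 25/13, a = 9.
Markov: P[X ≥ 9] ≤ μ/a = (25/13)/9 = 25/117.
Numerically: ≈ 0.214.
(Since a = 9 > μ = 1.923, the bound 25/117 is < 1 and informative.)

P[X ≥ 9] ≤ 25/117 ≈ 0.214.


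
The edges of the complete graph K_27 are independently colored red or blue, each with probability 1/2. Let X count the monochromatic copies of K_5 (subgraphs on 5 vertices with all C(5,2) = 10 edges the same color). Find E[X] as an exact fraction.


Let X = Σ_S X_S over the C(27, 5) = 80730 subsets S of size 5, where X_S = 1 if the K_5 on S is monochromatic.
For a fixed S, the K_5 on S has C(5, 2) = 10 edges. P[all 10 edges red] = (1/2)^10, and likewise for blue, so P[monochromatic] = 2·(1/2)^10 = 2^{1 − 10} = 1/512.
By linearity: E[X] = C(27, 5) · 2^{1 − 10} = 80730 · 1/512 = 40365/256.
Numerically: E[X] ≈ 157.67578.

E[X] = C(27,5)·2^(1−C(5,2)) = 40365/256 ≈ 157.67578.


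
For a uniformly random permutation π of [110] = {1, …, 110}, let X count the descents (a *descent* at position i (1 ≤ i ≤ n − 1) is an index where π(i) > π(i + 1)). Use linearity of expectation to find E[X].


Write X = Σ X_I over i = 1, …, 109, with X_I the indicator of one descent.
There are 109 indicators.
For each fixed i, the pair (π(i), π(i+1)) is a uniformly random ordered pair of distinct values from {1, …, 110}; by symmetry P[π(i) > π(i+1)] = 1/2.
By linearity: E[X] = 109 · (1/2) = (110 − 1) · (1/2) = 109/2 ≈ 54.500.

E[X] = 109/2 = 54.500.


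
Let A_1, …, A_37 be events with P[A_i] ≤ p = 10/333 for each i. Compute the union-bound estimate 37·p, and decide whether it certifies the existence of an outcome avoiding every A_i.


Union bound: P[∪_{i=1}^{37} A_i] ≤ Σ_i P[A_i] ≤ 37·p = 37·(10/333) = 10/9.
Numerically: 10/9 ≈ 1.11111.
Is 10/9 < 1? NO.
Since the bound 10/9 is ≥ 1, the union bound is uninformative here; it does NOT by itself certify existence.

37·p = 10/9 ≈ 1.11111; existence NOT certified by the union bound.


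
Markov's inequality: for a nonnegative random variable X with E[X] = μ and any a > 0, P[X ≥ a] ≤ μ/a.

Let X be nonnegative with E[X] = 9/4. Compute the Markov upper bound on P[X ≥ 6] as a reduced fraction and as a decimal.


μ = E[X] = 9/4, a = 6.
Markov: P[X ≥ 6] ≤ μ/a = (9/4)/6 = 3/8.
Numerically: ≈ 0.3750.
(Since a = 6 > μ = 2.2500, the bound 3/8 is < 1 and informative.)

P[X ≥ 6] ≤ 3/8 ≈ 0.3750.


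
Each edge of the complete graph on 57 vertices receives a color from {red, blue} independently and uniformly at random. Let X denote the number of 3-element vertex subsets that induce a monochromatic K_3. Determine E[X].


Let X = Σ_S X_S over the C(57, 3) = 29260 subsets S of size 3, where X_S = 1 if the K_3 on S is monochromatic.
For a fixed S, the K_3 on S has C(3, 2) = 3 edges. P[all 3 edges red] = (1/2)^3, and likewise for blue, so P[monochromatic] = 2·(1/2)^3 = 2^{1 − 3} = 1/4.
By linearity: E[X] = C(57, 3) · 2^{1 − 3} = 29260 · 1/4 = 7315.
Numerically: E[X] ≈ 7315.000000.

E[X] = C(57,3)·2^(1−C(3,2)) = 7315 ≈ 7315.000000.


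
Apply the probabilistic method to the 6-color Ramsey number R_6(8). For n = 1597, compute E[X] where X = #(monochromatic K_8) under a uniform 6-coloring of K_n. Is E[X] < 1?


E[X] = C(1597, 8) · 6^{1 − 28} = 1031080153060953275445 · 6^{−27} = 1031080153060953275445/1023490369077469249536.
As a reduced fraction: E[X] = 38188153817072343535/37907050706572935168 ≈ 1.00742.
Is E[X] < 1? NO.
Since E[X] ≥ 1, the first-moment bound is inconclusive at n = 1597; it does NOT by itself certify R_6(8) > 1597.

E[X] = 38188153817072343535/37907050706572935168 ≈ 1.00742; E[X] ≥ 1; first-moment method inconclusive here.


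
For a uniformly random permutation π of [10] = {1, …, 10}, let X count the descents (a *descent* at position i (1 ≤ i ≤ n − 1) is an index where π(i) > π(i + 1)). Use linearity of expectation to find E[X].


Write X = Σ X_I over i = 1, …, 9, with X_I the indicator of one descent.
There are 9 indicators.
For each fixed i, the pair (π(i), π(i+1)) is a uniformly random ordered pair of distinct values from {1, …, 10}; by symmetry P[π(i) > π(i+1)] = 1/2.
By linearity: E[X] = 9 · (1/2) = (10 − 1) · (1/2) = 9/2 ≈ 4.5000.

E[X] = 9/2 = 4.5000.


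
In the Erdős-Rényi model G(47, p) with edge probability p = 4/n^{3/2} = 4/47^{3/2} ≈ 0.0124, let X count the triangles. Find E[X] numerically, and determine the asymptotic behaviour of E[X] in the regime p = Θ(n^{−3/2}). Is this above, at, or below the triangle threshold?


Number of potential triangles: C(47, 3) = 16215.
Each occurs with probability p³ ≈ (0.0124)³ ≈ 1.91311e-06.
By linearity: E[X] = C(47, 3)·p³ ≈ 16215 · 1.91311e-06 ≈ 0.031.
Since α = 3/2 > 1, p = c/n^{3/2} = o(1/n) is below the triangle threshold p ~ 1/n. Asymptotically E[X] ~ (c³/6)·n^{3(1−α)} = (4³/6)·n^{-1.5} → 0, so by Markov's inequality G has no triangles w.h.p.

E[X] ≈ 0.031; in regime p = Θ(1/n^{3/2}) E[X] tends to 0 (below the triangle threshold p ~ 1/n).


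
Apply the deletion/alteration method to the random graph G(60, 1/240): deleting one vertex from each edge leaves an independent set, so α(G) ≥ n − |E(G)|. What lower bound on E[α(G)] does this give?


E[|E(G)|] = C(60, 2)·p = 1770 · (1/240) = 59/8.
E[α(G)] ≥ n − E[|E(G)|] = 60 − 59/8 = 421/8.
Numerically: ≈ 52.62500.
(This is only a lower bound; the true E[α(G)] may be larger.)

E[α(G)] ≥ 421/8 ≈ 52.62500.


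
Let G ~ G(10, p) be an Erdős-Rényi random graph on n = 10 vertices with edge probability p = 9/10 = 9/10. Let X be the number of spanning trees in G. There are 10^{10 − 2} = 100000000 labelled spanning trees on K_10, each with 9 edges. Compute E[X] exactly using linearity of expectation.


K_10 has 10^{10 − 2} = 100000000 labelled spanning trees.
For each such spanning tree H, let X_H = 1 if all 9 edges of H are present in G. Then P[X_H = 1] = p^{9} = (9/10)^{9} = 387420489/1000000000.
Summing the indicators: E[X] = Σ_H E[X_H] = 100000000 · p^{9} = 100000000 · 387420489/1000000000 = 387420489/10.
Numerically: E[X] ≈ 3.87e+07.

E[X] = 100000000 · (9/10)^{9} = 387420489/10 ≈ 3.87e+07.


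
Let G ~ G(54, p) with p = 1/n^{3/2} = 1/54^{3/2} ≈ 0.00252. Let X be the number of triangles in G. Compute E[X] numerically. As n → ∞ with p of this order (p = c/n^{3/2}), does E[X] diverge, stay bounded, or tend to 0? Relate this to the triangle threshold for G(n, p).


Number of potential triangles: C(54, 3) = 24804.
Each occurs with probability p³ ≈ (0.00252)³ ≈ 1.600398e-08.
By linearity: E[X] = C(54, 3)·p³ ≈ 24804 · 1.600398e-08 ≈ 0.0004.
Since α = 3/2 > 1, p = c/n^{3/2} = o(1/n) is below the triangle threshold p ~ 1/n. Asymptotically E[X] ~ (c³/6)·n^{3(1−α)} = (1³/6)·n^{-1.5} → 0, so by Markov's inequality G has no triangles w.h.p.

E[X] ≈ 0.0004; in regime p = Θ(1/n^{3/2}) E[X] tends to 0 (below the triangle threshold p ~ 1/n).


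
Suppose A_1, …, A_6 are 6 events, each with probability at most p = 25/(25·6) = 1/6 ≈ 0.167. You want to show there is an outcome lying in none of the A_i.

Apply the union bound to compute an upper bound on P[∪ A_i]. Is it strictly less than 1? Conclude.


Union bound: P[∪_{i=1}^{6} A_i] ≤ Σ_i P[A_i] ≤ 6·p = 6·(1/6) = 1.
Numerically: 1 ≈ 1.000.
Is 1 < 1? NO.
Since the bound 1 is ≥ 1, the union bound is uninformative here; it does NOT by itself certify existence.

6·p = 1 ≈ 1.000; existence NOT certified by the union bound.


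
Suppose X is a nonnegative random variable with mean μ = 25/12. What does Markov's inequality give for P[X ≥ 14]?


μ = E[X] = 25/12, a = 14.
Markov: P[X ≥ 14] ≤ μ/a = (25/12)/14 = 25/168.
Numerically: ≈ 0.149.
(Since a = 14 > μ = 2.083, the bound 25/168 is < 1 and informative.)

P[X ≥ 14] ≤ 25/168 ≈ 0.149.


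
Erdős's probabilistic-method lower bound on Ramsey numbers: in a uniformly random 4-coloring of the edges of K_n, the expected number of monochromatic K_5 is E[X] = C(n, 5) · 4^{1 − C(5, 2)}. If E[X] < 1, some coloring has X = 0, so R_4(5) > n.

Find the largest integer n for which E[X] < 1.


We need C(n, 5) · 4^{1 − 10} < 1, i.e. C(n, 5) < 4^{10 − 1} = 262144.
Check values of n near the boundary:
  n = 28: C(28, 5) = 98280; 98280 < 262144? YES
  n = 29: C(29, 5) = 118755; 118755 < 262144? YES
  n = 30: C(30, 5) = 142506; 142506 < 262144? YES
  n = 31: C(31, 5) = 169911; 169911 < 262144? YES
  n = 32: C(32, 5) = 201376; 201376 < 262144? YES
  n = 33: C(33, 5) = 237336; 237336 < 262144? YES
  n = 34: C(34, 5) = 278256; 278256 < 262144? NO
  n = 35: C(35, 5) = 324632; 324632 < 262144? NO
  n = 36: C(36, 5) = 376992; 376992 < 262144? NO
The largest n with C(n, 5) < 262144 is n = 33 (where E[X] = 29667/32768 ≈ 0.9054). Hence R_4(5) > 33, i.e. R_4(5) ≥ 34.

Largest n = 33; hence R_4(5) > 33.


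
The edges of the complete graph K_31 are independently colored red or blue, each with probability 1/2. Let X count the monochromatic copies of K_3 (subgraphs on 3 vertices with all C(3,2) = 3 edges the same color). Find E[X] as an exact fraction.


Let X = Σ_S X_S over the C(31, 3) = 4495 subsets S of size 3, where X_S = 1 if the K_3 on S is monochromatic.
For a fixed S, the K_3 on S has C(3, 2) = 3 edges. P[all 3 edges red] = (1/2)^3, and likewise for blue, so P[monochromatic] = 2·(1/2)^3 = 2^{1 − 3} = 1/4.
By linearity: E[X] = C(31, 3) · 2^{1 − 3} = 4495 · 1/4 = 4495/4.
Numerically: E[X] ≈ 1123.75000.

E[X] = C(31,3)·2^(1−C(3,2)) = 4495/4 ≈ 1123.75000.


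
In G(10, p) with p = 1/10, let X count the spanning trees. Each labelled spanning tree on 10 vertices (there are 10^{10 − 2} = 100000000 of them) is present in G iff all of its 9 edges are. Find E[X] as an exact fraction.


K_10 has 10^{10 − 2} = 100000000 labelled spanning trees.
For each such spanning tree H, let X_H = 1 if all 9 edges of H are present in G. Then P[X_H = 1] = p^{9} = (1/10)^{9} = 1/1000000000.
Summing the indicators: E[X] = Σ_H E[X_H] = 100000000 · p^{9} = 100000000 · 1/1000000000 = 1/10.
Numerically: E[X] ≈ 0.1.

E[X] = 100000000 · (1/10)^{9} = 1/10 ≈ 0.1.


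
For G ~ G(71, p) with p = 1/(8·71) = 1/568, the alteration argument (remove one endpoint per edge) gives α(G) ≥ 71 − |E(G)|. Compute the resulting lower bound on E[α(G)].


E[|E(G)|] = C(71, 2)·p = 2485 · (1/568) = 35/8.
E[α(G)] ≥ n − E[|E(G)|] = 71 − 35/8 = 533/8.
Numerically: ≈ 66.6250.
(This is only a lower bound; the true E[α(G)] may be larger.)

E[α(G)] ≥ 533/8 ≈ 66.6250.


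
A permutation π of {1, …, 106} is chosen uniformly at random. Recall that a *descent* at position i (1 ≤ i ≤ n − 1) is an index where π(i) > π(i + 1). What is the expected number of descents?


Write X = Σ X_I over i = 1, …, 105, with X_I the indicator of one descent.
There are 105 indicators.
For each fixed i, the pair (π(i), π(i+1)) is a uniformly random ordered pair of distinct values from {1, …, 106}; by symmetry P[π(i) > π(i+1)] = 1/2.
By linearity: E[X] = 105 · (1/2) = (106 − 1) · (1/2) = 105/2 ≈ 52.5000.

E[X] = 105/2 = 52.5000.


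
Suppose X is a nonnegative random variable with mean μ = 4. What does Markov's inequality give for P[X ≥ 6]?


μ = E[X] = 4, a = 6.
Markov: P[X ≥ 6] ≤ μ/a = (4)/6 = 2/3.
Numerically: ≈ 0.66667.
(Since a = 6 > μ = 4.00000, the bound 2/3 is < 1 and informative.)

P[X ≥ 6] ≤ 2/3 ≈ 0.66667.


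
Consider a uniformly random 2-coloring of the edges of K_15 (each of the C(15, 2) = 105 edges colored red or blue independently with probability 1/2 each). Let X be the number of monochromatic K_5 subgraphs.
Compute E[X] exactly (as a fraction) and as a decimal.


Let X = Σ_S X_S over the C(15, 5) = 3003 subsets S of size 5, where X_S = 1 if the K_5 on S is monochromatic.
For a fixed S, the K_5 on S has C(5, 2) = 10 edges. P[all 10 edges red] = (1/2)^10, and likewise for blue, so P[monochromatic] = 2·(1/2)^10 = 2^{1 − 10} = 1/512.
By linearity of expectation: E[X] = C(15, 5) · 2^{1 − 10} = 3003 · 1/512 = 3003/512.
Numerically: E[X] ≈ 5.8652.

E[X] = C(15,5)·2^(1−C(5,2)) = 3003/512 ≈ 5.8652.


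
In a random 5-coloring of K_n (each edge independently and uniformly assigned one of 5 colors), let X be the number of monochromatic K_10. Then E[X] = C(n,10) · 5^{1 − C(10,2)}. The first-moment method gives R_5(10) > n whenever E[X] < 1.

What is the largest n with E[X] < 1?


We need C(n, 10) · 5^{1 − 45} < 1, i.e. C(n, 10) < 5^{45 − 1} = 5684341886080801486968994140625.
Check values of n near the boundary:
  n = 5387: C(5387, 10) = 5624406917627224603154306376491; 5624406917627224603154306376491 < 5684341886080801486968994140625? YES
  n = 5388: C(5388, 10) = 5634865093375880654852250419586; 5634865093375880654852250419586 < 5684341886080801486968994140625? YES
  n = 5389: C(5389, 10) = 5645340767466558997768874792926; 5645340767466558997768874792926 < 5684341886080801486968994140625? YES
  n = 5390: C(5390, 10) = 5655833965919099070255434039753; 5655833965919099070255434039753 < 5684341886080801486968994140625? YES
  n = 5391: C(5391, 10) = 5666344714787188828795213697883; 5666344714787188828795213697883 < 5684341886080801486968994140625? YES
  n = 5392: C(5392, 10) = 5676873040158402483252283957448; 5676873040158402483252283957448 < 5684341886080801486968994140625? YES
  n = 5393: C(5393, 10) = 5687418968154238267170642278008; 5687418968154238267170642278008 < 5684341886080801486968994140625? NO
The largest n with C(n, 10) < 5684341886080801486968994140625 is n = 5392 (where E[X] = 5676873040158402483252283957448/5684341886080801486968994140625 ≈ 0.99869). Hence R_5(10) > 5392, i.e. R_5(10) ≥ 5393.

Largest n = 5392; hence R_5(10) > 5392.


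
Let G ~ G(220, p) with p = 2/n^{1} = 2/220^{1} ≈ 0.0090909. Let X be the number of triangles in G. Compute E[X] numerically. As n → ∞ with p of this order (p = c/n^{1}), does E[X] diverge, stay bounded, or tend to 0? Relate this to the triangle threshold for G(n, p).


Number of potential triangles: C(220, 3) = 1750540.
Each occurs with probability p³ ≈ (0.0090909)³ ≈ 7.5131480e-07.
By linearity: E[X] = C(220, 3)·p³ ≈ 1750540 · 7.5131480e-07 ≈ 1.31521.
Here α = 1, so p = 2/n is exactly at the triangle threshold p ~ 1/n. Asymptotically E[X] → c³/6 = 2³/6 = 4/3 ≈ 1.33333, a bounded constant. In this regime the triangle count is asymptotically Poisson(c³/6).

E[X] ≈ 1.31521; in regime p = Θ(1/n^{1}) E[X] stays bounded (at the triangle threshold p ~ 1/n).


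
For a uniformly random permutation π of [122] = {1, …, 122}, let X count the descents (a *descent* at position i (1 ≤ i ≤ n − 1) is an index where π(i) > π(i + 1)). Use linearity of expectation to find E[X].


Write X = Σ X_I over i = 1, …, 121, with X_I the indicator of one descent.
There are 121 indicators.
For each fixed i, the pair (π(i), π(i+1)) is a uniformly random ordered pair of distinct values from {1, …, 122}; by symmetry P[π(i) > π(i+1)] = 1/2.
By linearity: E[X] = 121 · (1/2) = (122 − 1) · (1/2) = 121/2 ≈ 60.50000.

E[X] = 121/2 = 60.50000.


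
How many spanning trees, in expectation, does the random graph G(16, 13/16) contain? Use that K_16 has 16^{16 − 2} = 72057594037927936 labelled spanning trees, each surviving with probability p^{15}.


K_16 has 16^{16 − 2} = 72057594037927936 labelled spanning trees.
For each such spanning tree H, let X_H = 1 if all 15 edges of H are present in G. Then P[X_H = 1] = p^{15} = (13/16)^{15} = 51185893014090757/1152921504606846976.
Summing the indicators: E[X] = Σ_H E[X_H] = 72057594037927936 · p^{15} = 72057594037927936 · 51185893014090757/1152921504606846976 = 51185893014090757/16.
Numerically: E[X] ≈ 3.2e+15.

E[X] = 72057594037927936 · (13/16)^{15} = 51185893014090757/16 ≈ 3.2e+15.


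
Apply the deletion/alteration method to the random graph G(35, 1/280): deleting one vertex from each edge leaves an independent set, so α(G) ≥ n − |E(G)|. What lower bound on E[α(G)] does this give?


E[|E(G)|] = C(35, 2)·p = 595 · (1/280) = 17/8.
E[α(G)] ≥ n − E[|E(G)|] = 35 − 17/8 = 263/8.
Numerically: ≈ 32.87500.
(This is only a lower bound; the true E[α(G)] may be larger.)

E[α(G)] ≥ 263/8 ≈ 32.87500.


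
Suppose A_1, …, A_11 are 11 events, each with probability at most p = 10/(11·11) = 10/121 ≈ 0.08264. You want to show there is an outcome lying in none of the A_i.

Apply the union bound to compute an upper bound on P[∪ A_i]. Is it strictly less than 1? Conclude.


Union bound: P[∪_{i=1}^{11} A_i] ≤ Σ_i P[A_i] ≤ 11·p = 11·(10/121) = 10/11.
Numerically: 10/11 ≈ 0.90909.
Is 10/11 < 1? YES.
Since P[∪ A_i] ≤ 10/11 < 1, the complement has P[∩ A_i^c] ≥ 1 − 10/11 = 1/11 > 0, so some outcome avoids every A_i.

11·p = 10/11 ≈ 0.90909; existence CERTIFIED by the union bound.


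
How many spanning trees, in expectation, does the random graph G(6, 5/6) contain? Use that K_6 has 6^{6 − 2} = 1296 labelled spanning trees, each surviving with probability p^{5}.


K_6 has 6^{6 − 2} = 1296 labelled spanning trees.
For each such spanning tree H, let X_H = 1 if all 5 edges of H are present in G. Then P[X_H = 1] = p^{5} = (5/6)^{5} = 3125/7776.
Summing the indicators: E[X] = Σ_H E[X_H] = 1296 · p^{5} = 1296 · 3125/7776 = 3125/6.
Numerically: E[X] ≈ 520.83.

E[X] = 1296 · (5/6)^{5} = 3125/6 ≈ 520.83.


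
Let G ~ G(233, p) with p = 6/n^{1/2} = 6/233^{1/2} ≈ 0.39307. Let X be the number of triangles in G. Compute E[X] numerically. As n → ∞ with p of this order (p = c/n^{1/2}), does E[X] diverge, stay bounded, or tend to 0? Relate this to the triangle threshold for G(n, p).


Number of potential triangles: C(233, 3) = 2081156.
Each occurs with probability p³ ≈ (0.39307)³ ≈ 6.0732320e-02.
By linearity: E[X] = C(233, 3)·p³ ≈ 2081156 · 6.0732320e-02 ≈ 126393.43156.
Since α = 1/2 < 1, p = c/n^{1/2} ≫ 1/n is above the triangle threshold p ~ 1/n. Asymptotically E[X] ~ (c³/6)·n^{3(1−α)} = (6³/6)·n^{1.5} → ∞; triangles are abundant w.h.p.

E[X] ≈ 126393.43156; in regime p = Θ(1/n^{1/2}) E[X] diverges (above the triangle threshold p ~ 1/n).


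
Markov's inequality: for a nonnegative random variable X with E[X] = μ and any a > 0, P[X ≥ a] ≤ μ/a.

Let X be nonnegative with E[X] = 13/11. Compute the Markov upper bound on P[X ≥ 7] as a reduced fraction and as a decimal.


μ = E[X] = 13/11, a = 7.
Markov: P[X ≥ 7] ≤ μ/a = (13/11)/7 = 13/77.
Numerically: ≈ 0.168831.
(Since a = 7 > μ = 1.181818, the bound 13/77 is < 1 and informative.)

P[X ≥ 7] ≤ 13/77 ≈ 0.168831.


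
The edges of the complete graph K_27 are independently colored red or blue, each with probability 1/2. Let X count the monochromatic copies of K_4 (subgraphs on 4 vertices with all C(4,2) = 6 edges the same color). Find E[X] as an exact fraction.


Let X = Σ_S X_S over the C(27, 4) = 17550 subsets S of size 4, where X_S = 1 if the K_4 on S is monochromatic.
For a fixed S, the K_4 on S has C(4, 2) = 6 edges. P[all 6 edges red] = (1/2)^6, and likewise for blue, so P[monochromatic] = 2·(1/2)^6 = 2^{1 − 6} = 1/32.
Summing: E[X] = C(27, 4) · 2^{1 − 6} = 17550 · 1/32 = 8775/16.
Numerically: E[X] ≈ 548.4375.

E[X] = C(27,4)·2^(1−C(4,2)) = 8775/16 ≈ 548.4375.


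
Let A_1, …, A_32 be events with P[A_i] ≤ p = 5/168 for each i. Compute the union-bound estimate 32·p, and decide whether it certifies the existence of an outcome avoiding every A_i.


Union bound: P[∪_{i=1}^{32} A_i] ≤ Σ_i P[A_i] ≤ 32·p = 32·(5/168) = 20/21.
Numerically: 20/21 ≈ 0.9523810.
Is 20/21 < 1? YES.
Since P[∪ A_i] ≤ 20/21 < 1, the complement has P[∩ A_i^c] ≥ 1 − 20/21 = 1/21 > 0, so some outcome avoids every A_i.

32·p = 20/21 ≈ 0.9523810; existence CERTIFIED by the union bound.


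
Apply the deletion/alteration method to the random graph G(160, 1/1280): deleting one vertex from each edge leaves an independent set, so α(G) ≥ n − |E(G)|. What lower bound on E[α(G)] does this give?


E[|E(G)|] = C(160, 2)·p = 12720 · (1/1280) = 159/16.
E[α(G)] ≥ n − E[|E(G)|] = 160 − 159/16 = 2401/16.
Numerically: ≈ 150.062.
(This is only a lower bound; the true E[α(G)] may be larger.)

E[α(G)] ≥ 2401/16 ≈ 150.062.


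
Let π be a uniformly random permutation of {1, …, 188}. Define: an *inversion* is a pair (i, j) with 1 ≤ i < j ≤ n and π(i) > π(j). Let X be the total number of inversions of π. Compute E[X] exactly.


Write X = Σ X_I over the C(188, 2) = 17578 pairs i < j, with X_I the indicator of one inversion.
There are 17578 indicators.
For each fixed pair i < j, the values π(i) and π(j) are two distinct elements of {1, …, 188} in uniformly random order; by symmetry P[π(i) > π(j)] = 1/2.
By linearity: E[X] = 17578 · (1/2) = C(188, 2) · (1/2) = 17578/2 = 8789 ≈ 8789.00000.

E[X] = 8789 = 8789.00000.


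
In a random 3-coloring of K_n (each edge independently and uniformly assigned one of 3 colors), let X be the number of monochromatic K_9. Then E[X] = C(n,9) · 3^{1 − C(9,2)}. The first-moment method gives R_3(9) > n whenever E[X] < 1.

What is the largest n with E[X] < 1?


We need C(n, 9) · 3^{1 − 36} < 1, i.e. C(n, 9) < 3^{36 − 1} = 50031545098999707.
Check values of n near the boundary:
  n = 296: C(296, 9) = 42513789098994080; 42513789098994080 < 50031545098999707? YES
  n = 297: C(297, 9) = 43842345008337645; 43842345008337645 < 50031545098999707? YES
  n = 298: C(298, 9) = 45207677551849890; 45207677551849890 < 50031545098999707? YES
  n = 299: C(299, 9) = 46610674441390059; 46610674441390059 < 50031545098999707? YES
  n = 300: C(300, 9) = 48052241692154700; 48052241692154700 < 50031545098999707? YES
  n = 301: C(301, 9) = 49533303936090975; 49533303936090975 < 50031545098999707? YES
  n = 302: C(302, 9) = 51054804739588650; 51054804739588650 < 50031545098999707? NO
  n = 303: C(303, 9) = 52617706925494425; 52617706925494425 < 50031545098999707? NO
The largest n with C(n, 9) < 50031545098999707 is n = 301 (where E[X] = 16511101312030325/16677181699666569 ≈ 0.990). Hence R_3(9) > 301, i.e. R_3(9) ≥ 302.

Largest n = 301; hence R_3(9) > 301.


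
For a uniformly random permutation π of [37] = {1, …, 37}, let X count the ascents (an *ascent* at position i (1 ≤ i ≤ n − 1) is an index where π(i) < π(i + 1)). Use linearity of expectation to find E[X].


Write X = Σ X_I over i = 1, …, 36, with X_I the indicator of one ascent.
There are 36 indicators.
For each fixed i, the pair (π(i), π(i+1)) is a uniformly random ordered pair of distinct values from {1, …, 37}; by symmetry P[π(i) < π(i+1)] = 1/2.
By linearity: E[X] = 36 · (1/2) = (37 − 1) · (1/2) = 18 ≈ 18.000.

E[X] = 18 = 18.000.


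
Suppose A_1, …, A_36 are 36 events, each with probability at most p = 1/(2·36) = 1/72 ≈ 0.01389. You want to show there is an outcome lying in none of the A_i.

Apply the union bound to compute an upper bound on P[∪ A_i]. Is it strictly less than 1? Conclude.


Union bound: P[∪_{i=1}^{36} A_i] ≤ Σ_i P[A_i] ≤ 36·p = 36·(1/72) = 1/2.
Numerically: 1/2 ≈ 0.50000.
Is 1/2 < 1? YES.
Since P[∪ A_i] ≤ 1/2 < 1, the complement has P[∩ A_i^c] ≥ 1 − 1/2 = 1/2 > 0, so some outcome avoids every A_i.

36·p = 1/2 ≈ 0.50000; existence CERTIFIED by the union bound.


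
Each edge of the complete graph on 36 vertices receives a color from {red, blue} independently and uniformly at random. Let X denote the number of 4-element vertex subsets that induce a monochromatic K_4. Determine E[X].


Let X = Σ_S X_S over the C(36, 4) = 58905 subsets S of size 4, where X_S = 1 if the K_4 on S is monochromatic.
For a fixed S, the K_4 on S has C(4, 2) = 6 edges. P[all 6 edges red] = (1/2)^6, and likewise for blue, so P[monochromatic] = 2·(1/2)^6 = 2^{1 − 6} = 1/32.
Summing: E[X] = C(36, 4) · 2^{1 − 6} = 58905 · 1/32 = 58905/32.
Numerically: E[X] ≈ 1840.7812.

E[X] = C(36,4)·2^(1−C(4,2)) = 58905/32 ≈ 1840.7812.


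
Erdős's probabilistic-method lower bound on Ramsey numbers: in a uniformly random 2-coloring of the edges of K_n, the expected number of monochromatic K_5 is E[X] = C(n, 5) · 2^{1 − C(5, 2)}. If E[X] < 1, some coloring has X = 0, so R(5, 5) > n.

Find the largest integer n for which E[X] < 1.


We need C(n, 5) · 2^{1 − 10} < 1, i.e. C(n, 5) < 2^{10 − 1} = 512.
Check values of n near the boundary:
  n = 9: C(9, 5) = 126; 126 < 512? YES
  n = 10: C(10, 5) = 252; 252 < 512? YES
  n = 11: C(11, 5) = 462; 462 < 512? YES
  n = 12: C(12, 5) = 792; 792 < 512? NO
  n = 13: C(13, 5) = 1287; 1287 < 512? NO
  n = 14: C(14, 5) = 2002; 2002 < 512? NO
The largest n with C(n, 5) < 512 is n = 11 (where E[X] = 231/256 ≈ 0.9023438). Hence R(5, 5) > 11, i.e. R(5, 5) ≥ 12.

Largest n = 11; hence R(5, 5) > 11.


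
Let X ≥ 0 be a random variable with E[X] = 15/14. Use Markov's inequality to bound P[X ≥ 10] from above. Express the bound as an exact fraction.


μ = E[X] = 15/14, a = 10.
Markov: P[X ≥ 10] ≤ μ/a = (15/14)/10 = 3/28.
Numerically: ≈ 0.107143.
(Since a = 10 > μ = 1.071429, the bound 3/28 is < 1 and informative.)

P[X ≥ 10] ≤ 3/28 ≈ 0.107143.


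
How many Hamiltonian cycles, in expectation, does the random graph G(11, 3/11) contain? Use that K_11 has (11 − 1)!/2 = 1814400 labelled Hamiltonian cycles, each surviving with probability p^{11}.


K_11 has (11 − 1)!/2 = 1814400 labelled Hamiltonian cycles.
For each such Hamiltonian cycle H, let X_H = 1 if all 11 edges of H are present in G. Then P[X_H = 1] = p^{11} = (3/11)^{11} = 177147/285311670611.
By linearity: E[X] = Σ_H E[X_H] = 1814400 · p^{11} = 1814400 · 177147/285311670611 = 321415516800/285311670611.
Numerically: E[X] ≈ 1.127.

E[X] = 1814400 · (3/11)^{11} = 321415516800/285311670611 ≈ 1.127.


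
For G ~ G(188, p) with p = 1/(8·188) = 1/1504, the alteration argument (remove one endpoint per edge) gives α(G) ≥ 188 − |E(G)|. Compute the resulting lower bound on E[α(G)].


E[|E(G)|] = C(188, 2)·p = 17578 · (1/1504) = 187/16.
E[α(G)] ≥ n − E[|E(G)|] = 188 − 187/16 = 2821/16.
Numerically: ≈ 176.312500.
(This is only a lower bound; the true E[α(G)] may be larger.)

E[α(G)] ≥ 2821/16 ≈ 176.312500.


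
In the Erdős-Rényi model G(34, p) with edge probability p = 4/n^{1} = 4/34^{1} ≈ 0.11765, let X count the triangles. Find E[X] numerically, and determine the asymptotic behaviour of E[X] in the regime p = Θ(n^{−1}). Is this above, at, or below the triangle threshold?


Number of potential triangles: C(34, 3) = 5984.
Each occurs with probability p³ ≈ (0.11765)³ ≈ 1.6283330e-03.
By linearity: E[X] = C(34, 3)·p³ ≈ 5984 · 1.6283330e-03 ≈ 9.74394.
Here α = 1, so p = 4/n is exactly at the triangle threshold p ~ 1/n. Asymptotically E[X] → c³/6 = 4³/6 = 32/3 ≈ 10.66667, a bounded constant. In this regime the triangle count is asymptotically Poisson(c³/6).

E[X] ≈ 9.74394; in regime p = Θ(1/n^{1}) E[X] stays bounded (at the triangle threshold p ~ 1/n).


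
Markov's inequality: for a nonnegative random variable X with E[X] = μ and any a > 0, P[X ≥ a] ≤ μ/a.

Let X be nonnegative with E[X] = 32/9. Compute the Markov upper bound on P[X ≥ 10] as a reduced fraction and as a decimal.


μ = E[X] = 32/9, a = 10.
Markov: P[X ≥ 10] ≤ μ/a = (32/9)/10 = 16/45.
Numerically: ≈ 0.35556.
(Since a = 10 > μ = 3.55556, the bound 16/45 is < 1 and informative.)

P[X ≥ 10] ≤ 16/45 ≈ 0.35556.


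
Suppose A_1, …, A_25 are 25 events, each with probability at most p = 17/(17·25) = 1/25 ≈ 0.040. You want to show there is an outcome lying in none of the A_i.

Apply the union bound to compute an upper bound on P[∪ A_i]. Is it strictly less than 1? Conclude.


Union bound: P[∪_{i=1}^{25} A_i] ≤ Σ_i P[A_i] ≤ 25·p = 25·(1/25) = 1.
Numerically: 1 ≈ 1.000.
Is 1 < 1? NO.
Since the bound 1 is ≥ 1, the union bound is uninformative here; it does NOT by itself certify existence.

25·p = 1 ≈ 1.000; existence NOT certified by the union bound.


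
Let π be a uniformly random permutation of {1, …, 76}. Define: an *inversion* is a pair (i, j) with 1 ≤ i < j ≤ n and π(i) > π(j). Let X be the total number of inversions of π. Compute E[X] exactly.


Write X = Σ X_I over the C(76, 2) = 2850 pairs i < j, with X_I the indicator of one inversion.
There are 2850 indicators.
For each fixed pair i < j, the values π(i) and π(j) are two distinct elements of {1, …, 76} in uniformly random order; by symmetry P[π(i) > π(j)] = 1/2.
By linearity: E[X] = 2850 · (1/2) = C(76, 2) · (1/2) = 2850/2 = 1425 ≈ 1425.000000.

E[X] = 1425 = 1425.000000.


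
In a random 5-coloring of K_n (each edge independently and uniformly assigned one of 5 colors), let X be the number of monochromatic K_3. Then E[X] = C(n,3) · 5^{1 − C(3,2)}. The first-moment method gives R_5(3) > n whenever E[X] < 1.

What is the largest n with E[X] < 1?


We need C(n, 3) · 5^{1 − 3} < 1, i.e. C(n, 3) < 5^{3 − 1} = 25.
Check values of n near the boundary:
  n = 4: C(4, 3) = 4; 4 < 25? YES
  n = 5: C(5, 3) = 10; 10 < 25? YES
  n = 6: C(6, 3) = 20; 20 < 25? YES
  n = 7: C(7, 3) = 35; 35 < 25? NO
The largest n with C(n, 3) < 25 is n = 6 (where E[X] = 4/5 ≈ 0.8000000). Hence R_5(3) > 6, i.e. R_5(3) ≥ 7.

Largest n = 6; hence R_5(3) > 6.


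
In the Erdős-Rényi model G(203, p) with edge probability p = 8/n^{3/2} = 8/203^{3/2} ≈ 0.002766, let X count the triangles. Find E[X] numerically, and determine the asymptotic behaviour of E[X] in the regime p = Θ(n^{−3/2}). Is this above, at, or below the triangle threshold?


Number of potential triangles: C(203, 3) = 1373701.
Each occurs with probability p³ ≈ (0.002766)³ ≈ 2.1161078e-08.
By linearity: E[X] = C(203, 3)·p³ ≈ 1373701 · 2.1161078e-08 ≈ 0.02907.
Since α = 3/2 > 1, p = c/n^{3/2} = o(1/n) is below the triangle threshold p ~ 1/n. Asymptotically E[X] ~ (c³/6)·n^{3(1−α)} = (8³/6)·n^{-1.5} → 0, so by Markov's inequality G has no triangles w.h.p.

E[X] ≈ 0.02907; in regime p = Θ(1/n^{3/2}) E[X] tends to 0 (below the triangle threshold p ~ 1/n).


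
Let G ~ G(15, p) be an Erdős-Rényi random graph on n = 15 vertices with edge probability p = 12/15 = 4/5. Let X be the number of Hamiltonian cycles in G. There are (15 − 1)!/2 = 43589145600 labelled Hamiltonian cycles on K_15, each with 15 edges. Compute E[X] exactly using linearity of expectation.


K_15 has (15 − 1)!/2 = 43589145600 labelled Hamiltonian cycles.
For each such Hamiltonian cycle H, let X_H = 1 if all 15 edges of H are present in G. Then P[X_H = 1] = p^{15} = (4/5)^{15} = 1073741824/30517578125.
By linearity: E[X] = Σ_H E[X_H] = 43589145600 · p^{15} = 43589145600 · 1073741824/30517578125 = 1872139548125822976/1220703125.
Numerically: E[X] ≈ 1.534e+09.

E[X] = 43589145600 · (4/5)^{15} = 1872139548125822976/1220703125 ≈ 1.534e+09.


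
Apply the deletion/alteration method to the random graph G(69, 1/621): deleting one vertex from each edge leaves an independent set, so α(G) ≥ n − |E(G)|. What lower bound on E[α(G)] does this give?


E[|E(G)|] = C(69, 2)·p = 2346 · (1/621) = 34/9.
E[α(G)] ≥ n − E[|E(G)|] = 69 − 34/9 = 587/9.
Numerically: ≈ 65.222222.
(This is only a lower bound; the true E[α(G)] may be larger.)

E[α(G)] ≥ 587/9 ≈ 65.222222.


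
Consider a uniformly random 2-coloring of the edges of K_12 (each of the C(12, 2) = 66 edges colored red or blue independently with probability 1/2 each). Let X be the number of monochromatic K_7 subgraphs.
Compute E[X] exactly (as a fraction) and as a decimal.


Let X = Σ_S X_S over the C(12, 7) = 792 subsets S of size 7, where X_S = 1 if the K_7 on S is monochromatic.
For a fixed S, the K_7 on S has C(7, 2) = 21 edges. P[all 21 edges red] = (1/2)^21, and likewise for blue, so P[monochromatic] = 2·(1/2)^21 = 2^{1 − 21} = 1/1048576.
Summing: E[X] = C(12, 7) · 2^{1 − 21} = 792 · 1/1048576 = 99/131072.
Numerically: E[X] ≈ 0.0008.

E[X] = C(12,7)·2^(1−C(7,2)) = 99/131072 ≈ 0.0008.


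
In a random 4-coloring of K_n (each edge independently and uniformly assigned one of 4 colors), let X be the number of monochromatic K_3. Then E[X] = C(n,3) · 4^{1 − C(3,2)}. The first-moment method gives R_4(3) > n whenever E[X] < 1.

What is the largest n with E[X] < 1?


We need C(n, 3) · 4^{1 − 3} < 1, i.e. C(n, 3) < 4^{3 − 1} = 16.
Check values of n near the boundary:
  n = 3: C(3, 3) = 1; 1 < 16? YES
  n = 4: C(4, 3) = 4; 4 < 16? YES
  n = 5: C(5, 3) = 10; 10 < 16? YES
  n = 6: C(6, 3) = 20; 20 < 16? NO
  n = 7: C(7, 3) = 35; 35 < 16? NO
The largest n with C(n, 3) < 16 is n = 5 (where E[X] = 5/8 ≈ 0.6250). Hence R_4(3) > 5, i.e. R_4(3) ≥ 6.

Largest n = 5; hence R_4(3) > 5.


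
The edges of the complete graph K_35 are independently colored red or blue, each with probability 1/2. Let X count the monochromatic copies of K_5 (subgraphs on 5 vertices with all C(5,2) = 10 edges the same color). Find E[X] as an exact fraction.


Let X = Σ_S X_S over the C(35, 5) = 324632 subsets S of size 5, where X_S = 1 if the K_5 on S is monochromatic.
For a fixed S, the K_5 on S has C(5, 2) = 10 edges. P[all 10 edges red] = (1/2)^10, and likewise for blue, so P[monochromatic] = 2·(1/2)^10 = 2^{1 − 10} = 1/512.
By linearity: E[X] = C(35, 5) · 2^{1 − 10} = 324632 · 1/512 = 40579/64.
Numerically: E[X] ≈ 634.046875.

E[X] = C(35,5)·2^(1−C(5,2)) = 40579/64 ≈ 634.046875.
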